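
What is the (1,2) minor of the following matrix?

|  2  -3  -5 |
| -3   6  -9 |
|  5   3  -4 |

57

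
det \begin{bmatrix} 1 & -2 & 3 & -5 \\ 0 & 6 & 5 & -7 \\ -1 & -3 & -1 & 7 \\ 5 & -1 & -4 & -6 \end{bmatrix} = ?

Expand along row 2 (it has 1 zero):
  + (6) · M_22   where M_22 = det([1 3 -5; -1 -1 7; 5 -4 -6]) = 76
  − (5) · M_23   where M_23 = det([1 -2 -5; -1 -3 7; 5 -1 -6]) = -113
  + (-7) · M_24   where M_24 = det([1 -2 3; -1 -3 -1; 5 -1 -4]) = 77
det = (+1)·(6)·(76) + (-1)·(5)·(-113) + (+1)·(-7)·(77) = 482

482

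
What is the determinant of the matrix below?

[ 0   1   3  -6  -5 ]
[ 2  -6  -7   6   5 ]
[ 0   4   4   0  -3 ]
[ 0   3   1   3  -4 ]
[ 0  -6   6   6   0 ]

Expand along column 1 (it has 4 zeros):
  − (2) · M_21   where M_21 = det([1 3 -6 -5; 4 4 0 -3; 3 1 3 -4; -6 6 6 0]) = -1512
det = (-1)·(2)·(-1512) = 3024

The determinant is 3024.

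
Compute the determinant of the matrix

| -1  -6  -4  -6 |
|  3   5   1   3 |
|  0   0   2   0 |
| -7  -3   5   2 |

-26

Expand along row 3 (it has 3 zeros):
  + (2) · M_33   where M_33 = det([-1 -6 -6; 3 5 3; -7 -3 2]) = -13
det = (+1)·(2)·(-13) = -26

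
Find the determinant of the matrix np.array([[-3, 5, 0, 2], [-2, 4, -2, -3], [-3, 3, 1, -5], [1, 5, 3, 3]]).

Expand along row 1 (it has 1 zero):
  + (-3) · M_11   where M_11 = det([4 -2 -3; 3 1 -5; 5 3 3]) = 128
  − (5) · M_12   where M_12 = det([-2 -2 -3; -3 1 -5; 1 3 3]) = -14
  − (2) · M_14   where M_14 = det([-2 4 -2; -3 3 1; 1 5 3]) = 68
det = (+1)·(-3)·(128) + (-1)·(5)·(-14) + (-1)·(2)·(68) = -450

-450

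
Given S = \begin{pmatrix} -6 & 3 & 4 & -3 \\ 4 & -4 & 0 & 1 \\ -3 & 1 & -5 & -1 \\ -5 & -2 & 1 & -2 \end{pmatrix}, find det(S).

Expand along row 2 (it has 1 zero):
  − (4) · M_21   where M_21 = det([3 4 -3; 1 -5 -1; -2 1 -2]) = 76
  + (-4) · M_22   where M_22 = det([-6 4 -3; -3 -5 -1; -5 1 -2]) = 14
  + (1) · M_24   where M_24 = det([-6 3 4; -3 1 -5; -5 -2 1]) = 182
det = (-1)·(4)·(76) + (+1)·(-4)·(14) + (+1)·(1)·(182) = -178

-178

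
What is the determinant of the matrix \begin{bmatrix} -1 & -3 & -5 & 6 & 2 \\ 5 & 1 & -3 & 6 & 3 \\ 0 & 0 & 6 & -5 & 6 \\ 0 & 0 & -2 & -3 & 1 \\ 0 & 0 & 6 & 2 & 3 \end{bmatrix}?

-588

The matrix is block upper-triangular with a 2×2 block and a 3×3 block on the diagonal, so its determinant equals the product of the determinants of the diagonal blocks.
det of the 2×2 block = 14
det of the 3×3 block = -42
det = (14)·(-42) = -588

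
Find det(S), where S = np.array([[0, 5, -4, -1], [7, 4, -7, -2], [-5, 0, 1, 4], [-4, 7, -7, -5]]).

-650

Expand along row 1 (it has 1 zero):
  − (5) · M_12   where M_12 = det([7 -7 -2; -5 1 4; -4 -7 -5]) = 370
  + (-4) · M_13   where M_13 = det([7 4 -2; -5 0 4; -4 7 -5]) = -290
  − (-1) · M_14   where M_14 = det([7 4 -7; -5 0 1; -4 7 -7]) = 40
det = (-1)·(5)·(370) + (+1)·(-4)·(-290) + (-1)·(-1)·(40) = -650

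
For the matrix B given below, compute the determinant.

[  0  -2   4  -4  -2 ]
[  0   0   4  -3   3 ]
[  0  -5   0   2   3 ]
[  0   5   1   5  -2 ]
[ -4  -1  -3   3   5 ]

-3808

Expand along column 1 (it has 4 zeros):
  + (-4) · M_51   where M_51 = det([-2 4 -4 -2; 0 4 -3 3; -5 0 2 3; 5 1 5 -2]) = 952
det = (+1)·(-4)·(952) = -3808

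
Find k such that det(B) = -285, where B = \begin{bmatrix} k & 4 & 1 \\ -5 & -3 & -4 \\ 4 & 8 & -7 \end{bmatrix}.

k = -1

Expanding along the row containing k, det(B) is linear in k: det(B) = (53)·k + (-232).
Set (53)·k + (-232) = -285  ⇒  (53)·k = -53  ⇒  k = -1.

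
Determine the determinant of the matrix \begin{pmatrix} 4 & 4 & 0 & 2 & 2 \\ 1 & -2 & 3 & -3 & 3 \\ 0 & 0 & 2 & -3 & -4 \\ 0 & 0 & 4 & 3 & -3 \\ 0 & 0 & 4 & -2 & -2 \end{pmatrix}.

-816

The matrix is block upper-triangular with a 2×2 block and a 3×3 block on the diagonal, so its determinant equals the product of the determinants of the diagonal blocks.
det of the 2×2 block = -12
det of the 3×3 block = 68
det = (-12)·(68) = -816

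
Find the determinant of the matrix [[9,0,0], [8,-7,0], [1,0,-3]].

The determinant is 189.

The matrix is lower triangular, so the determinant is the product of the diagonal entries:
det = (9) · (-7) · (-3) = 189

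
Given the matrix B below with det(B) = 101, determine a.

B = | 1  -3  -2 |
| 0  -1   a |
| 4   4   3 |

Expanding along the row containing a, det(B) is linear in a: det(B) = (-16)·a + (-11).
Set (-16)·a + (-11) = 101  ⇒  (-16)·a = 112  ⇒  a = -7.

a = -7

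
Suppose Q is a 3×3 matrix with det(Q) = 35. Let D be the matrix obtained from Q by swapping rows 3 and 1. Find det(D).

-35

Swapping two rows multiplies the determinant by −1.
det(D) = (-1)·(35) = -35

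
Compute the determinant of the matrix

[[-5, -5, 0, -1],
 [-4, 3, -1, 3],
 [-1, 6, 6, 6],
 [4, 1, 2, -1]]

Expand along row 1 (it has 1 zero):
  + (-5) · M_11   where M_11 = det([3 -1 3; 6 6 6; 1 2 -1]) = -48
  − (-5) · M_12   where M_12 = det([-4 -1 3; -1 6 6; 4 2 -1]) = -29
  − (-1) · M_14   where M_14 = det([-4 3 -1; -1 6 6; 4 1 2]) = 79
det = (+1)·(-5)·(-48) + (-1)·(-5)·(-29) + (-1)·(-1)·(79) = 174

The determinant is 174.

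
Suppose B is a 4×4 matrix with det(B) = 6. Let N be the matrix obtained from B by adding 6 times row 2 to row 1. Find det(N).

|N| = 6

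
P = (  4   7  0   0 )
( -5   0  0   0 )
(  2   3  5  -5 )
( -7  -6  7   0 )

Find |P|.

|P| = 1225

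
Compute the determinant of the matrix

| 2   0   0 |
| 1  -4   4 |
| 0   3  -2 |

Expand along row 1:
  + 2 · |-4 4; 3 -2| = 2·(8 − 12) = -8

The determinant is -8.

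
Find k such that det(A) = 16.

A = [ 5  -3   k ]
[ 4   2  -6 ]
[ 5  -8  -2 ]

k = -5

Expanding along the column containing k, det(A) is linear in k: det(A) = (-42)·k + (-194).
Set (-42)·k + (-194) = 16  ⇒  (-42)·k = 210  ⇒  k = -5.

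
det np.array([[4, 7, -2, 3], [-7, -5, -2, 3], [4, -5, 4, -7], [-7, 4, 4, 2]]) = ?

-348

Expand along row 1:
  + (4) · M_11   where M_11 = det([-5 -2 3; -5 4 -7; 4 4 2]) = -252
  − (7) · M_12   where M_12 = det([-7 -2 3; 4 4 -7; -7 4 2]) = -202
  + (-2) · M_13   where M_13 = det([-7 -5 3; 4 -5 -7; -7 4 2]) = -388
  − (3) · M_14   where M_14 = det([-7 -5 -2; 4 -5 4; -7 4 4]) = 510
det = (+1)·(4)·(-252) + (-1)·(7)·(-202) + (+1)·(-2)·(-388) + (-1)·(3)·(510) = -348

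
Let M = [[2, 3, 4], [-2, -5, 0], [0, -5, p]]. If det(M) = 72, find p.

-8

Expanding along the column containing p, det(M) is linear in p: det(M) = (-4)·p + (40).
Set (-4)·p + (40) = 72  ⇒  (-4)·p = 32  ⇒  p = -8.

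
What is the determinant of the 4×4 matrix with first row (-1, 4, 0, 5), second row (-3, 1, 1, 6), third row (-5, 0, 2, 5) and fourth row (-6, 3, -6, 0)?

Expand along row 1 (it has 1 zero):
  + (-1) · M_11   where M_11 = det([1 1 6; 0 2 5; 3 -6 0]) = 9
  − (4) · M_12   where M_12 = det([-3 1 6; -5 2 5; -6 -6 0]) = 132
  − (5) · M_14   where M_14 = det([-3 1 1; -5 0 2; -6 3 -6]) = -39
det = (+1)·(-1)·(9) + (-1)·(4)·(132) + (-1)·(5)·(-39) = -342

-342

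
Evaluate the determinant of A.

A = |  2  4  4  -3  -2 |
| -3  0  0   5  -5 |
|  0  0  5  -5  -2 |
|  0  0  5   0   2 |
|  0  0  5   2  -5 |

-2580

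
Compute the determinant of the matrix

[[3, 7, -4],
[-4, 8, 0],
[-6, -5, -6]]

-584

Expand along row 2:
  − (-4) · |7 -4; -5 -6| = −(-4)·(-42 − 20) = -248
  + 8 · |3 -4; -6 -6| = 8·(-18 − 24) = -336
Sum: (-248) + (-336) = -584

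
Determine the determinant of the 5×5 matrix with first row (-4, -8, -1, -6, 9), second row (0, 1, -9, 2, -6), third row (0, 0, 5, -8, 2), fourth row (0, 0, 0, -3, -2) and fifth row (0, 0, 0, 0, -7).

The matrix is upper triangular, so the determinant is the product of the diagonal entries:
det = (-4) · (1) · (5) · (-3) · (-7) = -420

-420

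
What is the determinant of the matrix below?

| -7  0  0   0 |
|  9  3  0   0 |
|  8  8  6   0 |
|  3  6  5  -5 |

The matrix is lower triangular, so the determinant is the product of the diagonal entries:
det = (-7) · (3) · (6) · (-5) = 630

630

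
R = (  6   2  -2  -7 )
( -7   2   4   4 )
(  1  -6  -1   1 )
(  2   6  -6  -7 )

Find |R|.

Expand along row 1:
  + (6) · M_11   where M_11 = det([2 4 4; -6 -1 1; 6 -6 -7]) = 50
  − (2) · M_12   where M_12 = det([-7 4 4; 1 -1 1; 2 -6 -7]) = -71
  + (-2) · M_13   where M_13 = det([-7 2 4; 1 -6 1; 2 6 -7]) = -162
  − (-7) · M_14   where M_14 = det([-7 2 4; 1 -6 -1; 2 6 -6]) = -214
det = (+1)·(6)·(50) + (-1)·(2)·(-71) + (+1)·(-2)·(-162) + (-1)·(-7)·(-214) = -732

The determinant is -732.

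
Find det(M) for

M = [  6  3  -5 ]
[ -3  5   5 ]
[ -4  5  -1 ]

-274

Expand along row 1:
  + 6 · |5 5; 5 -1| = 6·(-5 − 25) = -180
  − 3 · |-3 5; -4 -1| = −3·(3 − (-20)) = -69
  + (-5) · |-3 5; -4 5| = (-5)·(-15 − (-20)) = -25
Sum: (-180) + (-69) + (-25) = -274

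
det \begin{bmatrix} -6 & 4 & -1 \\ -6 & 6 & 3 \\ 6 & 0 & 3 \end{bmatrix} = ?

Expand along row 3:
  + 6 · |4 -1; 6 3| = 6·(12 − (-6)) = 108
  + 3 · |-6 4; -6 6| = 3·(-36 − (-24)) = -36
Sum: (108) + (-36) = 72

72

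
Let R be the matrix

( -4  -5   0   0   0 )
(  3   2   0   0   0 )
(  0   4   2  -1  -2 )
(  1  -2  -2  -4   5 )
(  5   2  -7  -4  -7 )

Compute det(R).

R is block lower-triangular with a 2×2 block and a 3×3 block on the diagonal, so its determinant equals the product of the determinants of the diagonal blocks.
det of the 2×2 block = 7
det of the 3×3 block = 185
det = (7)·(185) = 1295

The determinant is 1295.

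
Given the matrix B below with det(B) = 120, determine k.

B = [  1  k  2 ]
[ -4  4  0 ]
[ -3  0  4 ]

5

Expanding along the row containing k, det(B) is linear in k: det(B) = (16)·k + (40).
Set (16)·k + (40) = 120  ⇒  (16)·k = 80  ⇒  k = 5.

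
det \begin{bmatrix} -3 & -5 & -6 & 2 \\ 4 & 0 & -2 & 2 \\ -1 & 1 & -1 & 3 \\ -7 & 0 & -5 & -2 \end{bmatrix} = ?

Expand along column 2 (it has 2 zeros):
  − (-5) · M_12   where M_12 = det([4 -2 2; -1 -1 3; -7 -5 -2]) = 110
  − (1) · M_32   where M_32 = det([-3 -6 2; 4 -2 2; -7 -5 -2]) = -74
det = (-1)·(-5)·(110) + (-1)·(1)·(-74) = 624

The determinant is 624.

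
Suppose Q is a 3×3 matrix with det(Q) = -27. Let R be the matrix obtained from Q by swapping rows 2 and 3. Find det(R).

27

Swapping two rows multiplies the determinant by −1.
det(R) = (-1)·(-27) = 27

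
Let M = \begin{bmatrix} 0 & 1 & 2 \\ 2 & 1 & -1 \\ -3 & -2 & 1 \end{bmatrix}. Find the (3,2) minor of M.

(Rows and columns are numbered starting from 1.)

Delete row 3 and column 2; the remaining 2×2 submatrix is [0 2; 2 -1].
Its determinant is 0·(-1) − 2·2 = -4.

-4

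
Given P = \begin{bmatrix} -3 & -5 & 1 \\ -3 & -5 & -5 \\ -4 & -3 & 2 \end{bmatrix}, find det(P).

Expand along column 1:
  + (-3) · |-5 -5; -3 2| = (-3)·(-10 − 15) = 75
  − (-3) · |-5 1; -3 2| = −(-3)·(-10 − (-3)) = -21
  + (-4) · |-5 1; -5 -5| = (-4)·(25 − (-5)) = -120
Sum: (75) + (-21) + (-120) = -66

-66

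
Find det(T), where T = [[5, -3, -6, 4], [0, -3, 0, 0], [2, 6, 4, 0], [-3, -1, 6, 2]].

Expand along row 2 (it has 3 zeros):
  + (-3) · M_22   where M_22 = det([5 -6 4; 2 4 0; -3 6 2]) = 160
det = (+1)·(-3)·(160) = -480

The determinant is -480.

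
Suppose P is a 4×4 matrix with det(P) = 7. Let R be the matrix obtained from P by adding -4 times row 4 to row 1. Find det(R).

det(R) = 7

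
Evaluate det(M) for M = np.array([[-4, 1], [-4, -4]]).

det(M) = (-4)·(-4) − 1·(-4) = 16 − (-4) = 20

det(M) = 20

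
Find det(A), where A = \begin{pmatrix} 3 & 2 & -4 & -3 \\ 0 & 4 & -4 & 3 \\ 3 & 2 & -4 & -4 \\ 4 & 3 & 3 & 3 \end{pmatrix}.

Expand along row 2 (it has 1 zero):
  + (4) · M_22   where M_22 = det([3 -4 -3; 3 -4 -4; 4 3 3]) = 25
  − (-4) · M_23   where M_23 = det([3 2 -3; 3 2 -4; 4 3 3]) = 1
  + (3) · M_24   where M_24 = det([3 2 -4; 3 2 -4; 4 3 3]) = 0
det = (+1)·(4)·(25) + (-1)·(-4)·(1) + (+1)·(3)·(0) = 104

det(A) = 104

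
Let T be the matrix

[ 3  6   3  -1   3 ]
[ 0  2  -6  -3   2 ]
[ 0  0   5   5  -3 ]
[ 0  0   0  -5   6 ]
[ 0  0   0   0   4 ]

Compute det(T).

T is upper triangular, so det(T) is the product of the diagonal entries:
det = (3) · (2) · (5) · (-5) · (4) = -600

The determinant is -600.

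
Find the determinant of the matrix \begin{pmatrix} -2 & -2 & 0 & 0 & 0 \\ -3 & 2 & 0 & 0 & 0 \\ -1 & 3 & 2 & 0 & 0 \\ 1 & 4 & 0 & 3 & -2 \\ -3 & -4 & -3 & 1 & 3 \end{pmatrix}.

The determinant is -220.

The matrix is block lower-triangular with a 2×2 block and a 3×3 block on the diagonal, so its determinant equals the product of the determinants of the diagonal blocks.
det of the 2×2 block = -10
det of the 3×3 block = 22
det = (-10)·(22) = -220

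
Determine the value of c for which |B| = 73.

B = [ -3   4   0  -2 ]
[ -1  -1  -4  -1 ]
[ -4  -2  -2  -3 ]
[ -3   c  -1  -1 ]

Expanding along the column containing c, det(B) is linear in c: det(B) = (-2)·c + (87).
Set (-2)·c + (87) = 73  ⇒  (-2)·c = -14  ⇒  c = 7.

c = 7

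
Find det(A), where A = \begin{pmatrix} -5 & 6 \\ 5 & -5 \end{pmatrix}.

det(A) = (-5)·(-5) − 6·5 = 25 − 30 = -5

The determinant is -5.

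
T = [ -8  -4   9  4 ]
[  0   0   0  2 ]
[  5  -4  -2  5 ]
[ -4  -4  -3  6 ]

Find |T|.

Expand along row 2 (it has 3 zeros):
  + (2) · M_24   where M_24 = det([-8 -4 9; 5 -4 -2; -4 -4 -3]) = -448
det = (+1)·(2)·(-448) = -896

-896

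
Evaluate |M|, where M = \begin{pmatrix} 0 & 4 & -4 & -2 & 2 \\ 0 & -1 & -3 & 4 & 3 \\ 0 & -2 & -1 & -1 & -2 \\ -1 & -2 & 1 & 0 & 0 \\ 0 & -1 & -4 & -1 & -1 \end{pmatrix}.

|M| = -20

Expand along column 1 (it has 4 zeros):
  − (-1) · M_41   where M_41 = det([4 -4 -2 2; -1 -3 4 3; -2 -1 -1 -2; -1 -4 -1 -1]) = -20
det = (-1)·(-1)·(-20) = -20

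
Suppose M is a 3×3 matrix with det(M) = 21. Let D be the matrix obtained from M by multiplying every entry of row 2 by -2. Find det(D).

-42

Scaling one row by -2 multiplies the determinant by -2.
det(D) = (-2)·(21) = -42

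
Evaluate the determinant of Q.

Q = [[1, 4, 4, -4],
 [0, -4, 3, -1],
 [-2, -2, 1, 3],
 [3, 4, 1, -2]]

det(Q) = -206

Expand along row 2 (it has 1 zero):
  + (-4) · M_22   where M_22 = det([1 4 -4; -2 1 3; 3 1 -2]) = 35
  − (3) · M_23   where M_23 = det([1 4 -4; -2 -2 3; 3 4 -2]) = 20
  + (-1) · M_24   where M_24 = det([1 4 4; -2 -2 1; 3 4 1]) = 6
det = (+1)·(-4)·(35) + (-1)·(3)·(20) + (+1)·(-1)·(6) = -206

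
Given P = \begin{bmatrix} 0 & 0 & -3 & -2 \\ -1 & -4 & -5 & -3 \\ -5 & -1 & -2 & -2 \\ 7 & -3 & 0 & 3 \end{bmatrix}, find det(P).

det(P) = 87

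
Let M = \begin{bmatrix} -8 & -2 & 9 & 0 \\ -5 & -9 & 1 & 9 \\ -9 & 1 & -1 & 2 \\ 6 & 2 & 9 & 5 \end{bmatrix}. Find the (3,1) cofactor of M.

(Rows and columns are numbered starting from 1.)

719

Delete row 3 and column 1; the remaining 3×3 submatrix is [-2 9 0; -9 1 9; 2 9 5].
Its determinant is 719.
The cofactor carries sign (−1)^(3+1) = +1, so C_{3,1} = +(719) = 719.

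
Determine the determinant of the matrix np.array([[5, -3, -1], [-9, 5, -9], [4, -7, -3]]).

Expand along row 1:
  + 5 · |5 -9; -7 -3| = 5·(-15 − 63) = -390
  − (-3) · |-9 -9; 4 -3| = −(-3)·(27 − (-36)) = 189
  + (-1) · |-9 5; 4 -7| = (-1)·(63 − 20) = -43
Sum: (-390) + (189) + (-43) = -244

-244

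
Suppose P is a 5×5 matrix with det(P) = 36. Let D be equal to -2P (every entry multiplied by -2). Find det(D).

-1152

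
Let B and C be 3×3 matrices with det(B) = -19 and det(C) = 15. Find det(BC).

-285

det(BC) = det(B)·det(C) = (-19)·(15) = -285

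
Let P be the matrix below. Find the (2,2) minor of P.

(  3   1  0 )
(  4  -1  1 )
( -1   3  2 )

6

Delete row 2 and column 2; the remaining 2×2 submatrix is [3 0; -1 2].
Its determinant is 3·2 − 0·(-1) = 6.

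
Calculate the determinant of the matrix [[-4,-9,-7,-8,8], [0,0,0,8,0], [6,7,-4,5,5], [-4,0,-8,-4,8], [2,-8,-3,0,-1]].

Expand along row 2 (it has 4 zeros):
  + (8) · M_24   where M_24 = det([-4 -9 -7 8; 6 7 -4 5; -4 0 -8 8; 2 -8 -3 -1]) = 3184
det = (+1)·(8)·(3184) = 25472

25472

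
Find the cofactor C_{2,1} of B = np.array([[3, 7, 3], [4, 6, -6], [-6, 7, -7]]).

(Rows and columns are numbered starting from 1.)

70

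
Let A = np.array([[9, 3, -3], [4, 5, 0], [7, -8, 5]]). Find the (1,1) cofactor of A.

25

Delete row 1 and column 1; the remaining 2×2 submatrix is [5 0; -8 5].
Its determinant is 5·5 − 0·(-8) = 25.
The cofactor carries sign (−1)^(1+1) = +1, so C_{1,1} = +(25) = 25.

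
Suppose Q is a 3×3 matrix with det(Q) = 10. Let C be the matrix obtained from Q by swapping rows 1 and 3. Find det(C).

det(C) = -10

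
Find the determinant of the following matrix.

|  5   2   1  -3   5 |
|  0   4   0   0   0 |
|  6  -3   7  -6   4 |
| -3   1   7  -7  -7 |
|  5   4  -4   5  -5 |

The determinant is 8640.

Expand along row 2 (it has 4 zeros):
  + (4) · M_22   where M_22 = det([5 1 -3 5; 6 7 -6 4; -3 7 -7 -7; 5 -4 5 -5]) = 2160
det = (+1)·(4)·(2160) = 8640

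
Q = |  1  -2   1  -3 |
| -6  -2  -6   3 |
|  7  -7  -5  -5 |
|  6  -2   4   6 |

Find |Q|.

Expand along row 1:
  + (1) · M_11   where M_11 = det([-2 -6 3; -7 -5 -5; -2 4 6]) = -406
  − (-2) · M_12   where M_12 = det([-6 -6 3; 7 -5 -5; 6 4 6]) = 666
  + (1) · M_13   where M_13 = det([-6 -2 3; 7 -7 -5; 6 -2 6]) = 540
  − (-3) · M_14   where M_14 = det([-6 -2 -6; 7 -7 -5; 6 -2 4]) = 176
det = (+1)·(1)·(-406) + (-1)·(-2)·(666) + (+1)·(1)·(540) + (-1)·(-3)·(176) = 1994

1994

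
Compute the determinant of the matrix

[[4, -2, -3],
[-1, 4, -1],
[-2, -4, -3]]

Expand along column 1:
  + 4 · |4 -1; -4 -3| = 4·(-12 − 4) = -64
  − (-1) · |-2 -3; -4 -3| = −(-1)·(6 − 12) = -6
  + (-2) · |-2 -3; 4 -1| = (-2)·(2 − (-12)) = -28
Sum: (-64) + (-6) + (-28) = -98

The determinant is -98.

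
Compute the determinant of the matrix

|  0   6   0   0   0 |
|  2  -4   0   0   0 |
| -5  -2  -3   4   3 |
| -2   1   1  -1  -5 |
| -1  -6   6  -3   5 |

852

The matrix is block lower-triangular with a 2×2 block and a 3×3 block on the diagonal, so its determinant equals the product of the determinants of the diagonal blocks.
det of the 2×2 block = -12
det of the 3×3 block = -71
det = (-12)·(-71) = 852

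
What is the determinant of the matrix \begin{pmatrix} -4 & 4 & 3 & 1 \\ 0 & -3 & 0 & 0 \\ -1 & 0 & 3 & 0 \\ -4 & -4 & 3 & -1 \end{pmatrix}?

Expand along row 2 (it has 3 zeros):
  + (-3) · M_22   where M_22 = det([-4 3 1; -1 3 0; -4 3 -1]) = 18
det = (+1)·(-3)·(18) = -54

-54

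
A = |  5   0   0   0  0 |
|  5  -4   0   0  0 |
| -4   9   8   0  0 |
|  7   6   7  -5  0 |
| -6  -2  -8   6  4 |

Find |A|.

det(A) = 3200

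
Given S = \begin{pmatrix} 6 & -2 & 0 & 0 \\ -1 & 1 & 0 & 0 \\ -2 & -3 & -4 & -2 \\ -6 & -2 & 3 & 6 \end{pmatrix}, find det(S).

-72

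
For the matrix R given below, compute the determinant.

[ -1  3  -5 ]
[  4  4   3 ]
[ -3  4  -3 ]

The determinant is -107.

Expand along row 1:
  + (-1) · |4 3; 4 -3| = (-1)·(-12 − 12) = 24
  − 3 · |4 3; -3 -3| = −3·(-12 − (-9)) = 9
  + (-5) · |4 4; -3 4| = (-5)·(16 − (-12)) = -140
Sum: (24) + (9) + (-140) = -107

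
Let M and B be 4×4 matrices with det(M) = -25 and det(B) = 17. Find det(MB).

-425

det(MB) = det(M)·det(B) = (-25)·(17) = -425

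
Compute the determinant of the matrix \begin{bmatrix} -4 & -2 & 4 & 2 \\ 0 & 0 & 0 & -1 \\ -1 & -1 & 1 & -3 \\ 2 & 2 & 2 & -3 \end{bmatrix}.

Expand along row 2 (it has 3 zeros):
  + (-1) · M_24   where M_24 = det([-4 -2 4; -1 -1 1; 2 2 2]) = 8
det = (+1)·(-1)·(8) = -8

-8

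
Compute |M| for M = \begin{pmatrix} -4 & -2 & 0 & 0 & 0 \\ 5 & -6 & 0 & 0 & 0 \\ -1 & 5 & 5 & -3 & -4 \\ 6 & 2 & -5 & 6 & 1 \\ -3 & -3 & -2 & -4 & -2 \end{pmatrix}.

-4488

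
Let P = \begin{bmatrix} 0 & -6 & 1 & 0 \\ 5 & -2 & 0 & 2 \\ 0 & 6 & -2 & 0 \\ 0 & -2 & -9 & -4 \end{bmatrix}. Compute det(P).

The determinant is 120.

Expand along column 1 (it has 3 zeros):
  − (5) · M_21   where M_21 = det([-6 1 0; 6 -2 0; -2 -9 -4]) = -24
det = (-1)·(5)·(-24) = 120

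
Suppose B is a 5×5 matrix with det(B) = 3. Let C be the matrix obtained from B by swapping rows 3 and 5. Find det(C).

-3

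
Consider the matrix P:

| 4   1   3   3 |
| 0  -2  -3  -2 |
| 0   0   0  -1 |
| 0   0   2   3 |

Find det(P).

P is block upper-triangular with a 2×2 block and a 2×2 block on the diagonal, so its determinant equals the product of the determinants of the diagonal blocks.
det of the 2×2 block = -8
det of the 2×2 block = 2
det = (-8)·(2) = -16

-16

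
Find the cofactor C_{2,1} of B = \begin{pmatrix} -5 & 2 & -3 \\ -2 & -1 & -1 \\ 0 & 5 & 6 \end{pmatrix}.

-27

Delete row 2 and column 1; the remaining 2×2 submatrix is [2 -3; 5 6].
Its determinant is 2·6 − (-3)·5 = 27.
The cofactor carries sign (−1)^(2+1) = −1, so C_{2,1} = −(27) = -27.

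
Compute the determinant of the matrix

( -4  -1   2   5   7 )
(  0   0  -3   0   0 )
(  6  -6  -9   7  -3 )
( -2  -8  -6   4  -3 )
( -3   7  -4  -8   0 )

1149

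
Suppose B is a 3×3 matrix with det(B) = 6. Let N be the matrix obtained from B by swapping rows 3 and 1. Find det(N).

Swapping two rows multiplies the determinant by −1.
det(N) = (-1)·(6) = -6

det(N) = -6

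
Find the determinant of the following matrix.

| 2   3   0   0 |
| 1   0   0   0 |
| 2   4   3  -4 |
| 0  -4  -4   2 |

30

The matrix is block lower-triangular with a 2×2 block and a 2×2 block on the diagonal, so its determinant equals the product of the determinants of the diagonal blocks.
det of the 2×2 block = -3
det of the 2×2 block = -10
det = (-3)·(-10) = 30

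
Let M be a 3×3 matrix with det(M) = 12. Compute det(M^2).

det(M^2) = (det M)^2 = (12)^2 = 144

The determinant is 144.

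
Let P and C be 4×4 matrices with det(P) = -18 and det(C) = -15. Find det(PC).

270

det(PC) = det(P)·det(C) = (-18)·(-15) = 270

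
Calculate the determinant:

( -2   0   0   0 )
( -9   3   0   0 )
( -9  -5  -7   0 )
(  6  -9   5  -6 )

The matrix is lower triangular, so the determinant is the product of the diagonal entries:
det = (-2) · (3) · (-7) · (-6) = -252

The determinant is -252.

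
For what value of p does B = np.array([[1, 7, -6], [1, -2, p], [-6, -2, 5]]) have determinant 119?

p = -2

Expanding along the column containing p, det(B) is linear in p: det(B) = (-40)·p + (39).
Set (-40)·p + (39) = 119  ⇒  (-40)·p = 80  ⇒  p = -2.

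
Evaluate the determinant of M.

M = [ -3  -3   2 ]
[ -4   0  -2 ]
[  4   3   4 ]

|M| = -66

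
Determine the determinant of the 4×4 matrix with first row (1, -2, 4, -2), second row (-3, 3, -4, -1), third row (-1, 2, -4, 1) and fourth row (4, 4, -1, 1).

Expand along row 1:
  + (1) · M_11   where M_11 = det([3 -4 -1; 2 -4 1; 4 -1 1]) = -31
  − (-2) · M_12   where M_12 = det([-3 -4 -1; -1 -4 1; 4 -1 1]) = -28
  + (4) · M_13   where M_13 = det([-3 3 -1; -1 2 1; 4 4 1]) = 33
  − (-2) · M_14   where M_14 = det([-3 3 -4; -1 2 -4; 4 4 -1]) = -45
det = (+1)·(1)·(-31) + (-1)·(-2)·(-28) + (+1)·(4)·(33) + (-1)·(-2)·(-45) = -45

-45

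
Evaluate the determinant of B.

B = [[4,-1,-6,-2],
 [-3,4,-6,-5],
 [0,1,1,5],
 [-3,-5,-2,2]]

det(B) = 1677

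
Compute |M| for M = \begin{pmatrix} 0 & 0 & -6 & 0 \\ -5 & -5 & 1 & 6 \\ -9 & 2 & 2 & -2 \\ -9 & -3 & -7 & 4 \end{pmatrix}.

Expand along row 1 (it has 3 zeros):
  + (-6) · M_13   where M_13 = det([-5 -5 6; -9 2 -2; -9 -3 4]) = -10
det = (+1)·(-6)·(-10) = 60

|M| = 60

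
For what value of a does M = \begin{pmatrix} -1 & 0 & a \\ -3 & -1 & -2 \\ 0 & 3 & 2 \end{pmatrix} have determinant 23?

-3

Expanding along the column containing a, det(M) is linear in a: det(M) = (-9)·a + (-4).
Set (-9)·a + (-4) = 23  ⇒  (-9)·a = 27  ⇒  a = -3.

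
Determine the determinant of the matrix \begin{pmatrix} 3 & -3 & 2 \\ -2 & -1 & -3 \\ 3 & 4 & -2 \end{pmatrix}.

71

Expand along row 1:
  + 3 · |-1 -3; 4 -2| = 3·(2 − (-12)) = 42
  − (-3) · |-2 -3; 3 -2| = −(-3)·(4 − (-9)) = 39
  + 2 · |-2 -1; 3 4| = 2·(-8 − (-3)) = -10
Sum: (42) + (39) + (-10) = 71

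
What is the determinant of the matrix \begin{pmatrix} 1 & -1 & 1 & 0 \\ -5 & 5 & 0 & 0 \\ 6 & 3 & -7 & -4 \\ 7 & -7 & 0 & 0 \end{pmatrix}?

Expand along column 4 (it has 3 zeros):
  − (-4) · M_34   where M_34 = det([1 -1 1; -5 5 0; 7 -7 0]) = 0
det = (-1)·(-4)·(0) = 0

The determinant is 0.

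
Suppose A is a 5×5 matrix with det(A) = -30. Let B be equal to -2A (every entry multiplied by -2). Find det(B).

For a 5×5 matrix, det(-2A) = (-2)^5·det(A) = -32·det(A).
det(B) = (-32)·(-30) = 960

det(B) = 960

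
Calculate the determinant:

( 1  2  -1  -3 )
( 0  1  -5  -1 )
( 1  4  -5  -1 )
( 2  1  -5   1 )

Expand along row 2 (it has 1 zero):
  + (1) · M_22   where M_22 = det([1 -1 -3; 1 -5 -1; 2 -5 1]) = -22
  − (-5) · M_23   where M_23 = det([1 2 -3; 1 4 -1; 2 1 1]) = 20
  + (-1) · M_24   where M_24 = det([1 2 -1; 1 4 -5; 2 1 -5]) = -18
det = (+1)·(1)·(-22) + (-1)·(-5)·(20) + (+1)·(-1)·(-18) = 96

96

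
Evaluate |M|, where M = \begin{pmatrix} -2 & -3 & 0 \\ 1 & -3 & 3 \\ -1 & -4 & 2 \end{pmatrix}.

The determinant is 3.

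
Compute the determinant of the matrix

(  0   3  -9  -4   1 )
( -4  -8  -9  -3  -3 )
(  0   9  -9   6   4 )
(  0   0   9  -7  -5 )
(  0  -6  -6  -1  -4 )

Expand along column 1 (it has 4 zeros):
  − (-4) · M_21   where M_21 = det([3 -9 -4 1; 9 -9 6 4; 0 9 -7 -5; -6 -6 -1 -4]) = 5031
det = (-1)·(-4)·(5031) = 20124

20124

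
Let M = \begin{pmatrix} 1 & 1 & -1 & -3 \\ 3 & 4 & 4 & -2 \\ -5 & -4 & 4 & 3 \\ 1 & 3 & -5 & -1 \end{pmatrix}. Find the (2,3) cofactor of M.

Delete row 2 and column 3; the remaining 3×3 submatrix is [1 1 -3; -5 -4 3; 1 3 -1].
Its determinant is 26.
The cofactor carries sign (−1)^(2+3) = −1, so C_{2,3} = −(26) = -26.

The cofactor is -26.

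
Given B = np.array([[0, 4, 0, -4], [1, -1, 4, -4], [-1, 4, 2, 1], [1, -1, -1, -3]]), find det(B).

-24

Expand along row 1 (it has 2 zeros):
  − (4) · M_12   where M_12 = det([1 4 -4; -1 2 1; 1 -1 -3]) = -9
  − (-4) · M_14   where M_14 = det([1 -1 4; -1 4 2; 1 -1 -1]) = -15
det = (-1)·(4)·(-9) + (-1)·(-4)·(-15) = -24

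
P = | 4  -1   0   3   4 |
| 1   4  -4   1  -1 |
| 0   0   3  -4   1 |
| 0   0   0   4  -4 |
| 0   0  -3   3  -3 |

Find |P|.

P is block upper-triangular with a 2×2 block and a 3×3 block on the diagonal, so its determinant equals the product of the determinants of the diagonal blocks.
det of the 2×2 block = 17
det of the 3×3 block = -36
det = (17)·(-36) = -612

The determinant is -612.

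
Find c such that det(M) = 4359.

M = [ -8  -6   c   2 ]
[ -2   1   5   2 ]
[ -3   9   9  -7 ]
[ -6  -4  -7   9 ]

c = 1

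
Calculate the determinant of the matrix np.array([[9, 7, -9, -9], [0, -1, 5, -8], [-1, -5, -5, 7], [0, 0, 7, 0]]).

2506

Expand along row 4 (it has 3 zeros):
  − (7) · M_43   where M_43 = det([9 7 -9; 0 -1 -8; -1 -5 7]) = -358
det = (-1)·(7)·(-358) = 2506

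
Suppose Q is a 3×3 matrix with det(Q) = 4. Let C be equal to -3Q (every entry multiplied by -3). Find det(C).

-108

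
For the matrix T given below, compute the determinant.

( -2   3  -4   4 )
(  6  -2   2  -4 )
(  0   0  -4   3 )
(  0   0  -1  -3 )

T is block upper-triangular with a 2×2 block and a 2×2 block on the diagonal, so its determinant equals the product of the determinants of the diagonal blocks.
det of the 2×2 block = -14
det of the 2×2 block = 15
det = (-14)·(15) = -210

The determinant is -210.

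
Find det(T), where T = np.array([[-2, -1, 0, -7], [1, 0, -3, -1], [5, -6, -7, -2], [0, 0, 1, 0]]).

Expand along row 4 (it has 3 zeros):
  − (1) · M_43   where M_43 = det([-2 -1 -7; 1 0 -1; 5 -6 -2]) = 57
det = (-1)·(1)·(57) = -57

The determinant is -57.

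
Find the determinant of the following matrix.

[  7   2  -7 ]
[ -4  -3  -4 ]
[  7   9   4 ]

249

Expand along row 1:
  + 7 · |-3 -4; 9 4| = 7·(-12 − (-36)) = 168
  − 2 · |-4 -4; 7 4| = −2·(-16 − (-28)) = -24
  + (-7) · |-4 -3; 7 9| = (-7)·(-36 − (-21)) = 105
Sum: (168) + (-24) + (105) = 249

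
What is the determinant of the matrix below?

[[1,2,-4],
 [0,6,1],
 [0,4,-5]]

The determinant is -34.

Expand along column 1:
  + 1 · |6 1; 4 -5| = 1·(-30 − 4) = -34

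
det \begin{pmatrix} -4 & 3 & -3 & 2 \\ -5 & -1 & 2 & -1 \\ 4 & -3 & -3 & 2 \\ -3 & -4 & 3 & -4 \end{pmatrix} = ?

278

Expand along row 1:
  + (-4) · M_11   where M_11 = det([-1 2 -1; -3 -3 2; -4 3 -4]) = -25
  − (3) · M_12   where M_12 = det([-5 2 -1; 4 -3 2; -3 3 -4]) = -13
  + (-3) · M_13   where M_13 = det([-5 -1 -1; 4 -3 2; -3 -4 -4]) = -85
  − (2) · M_14   where M_14 = det([-5 -1 2; 4 -3 -3; -3 -4 3]) = 58
det = (+1)·(-4)·(-25) + (-1)·(3)·(-13) + (+1)·(-3)·(-85) + (-1)·(2)·(58) = 278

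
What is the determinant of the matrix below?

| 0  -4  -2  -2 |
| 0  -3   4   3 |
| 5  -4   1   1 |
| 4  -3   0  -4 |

The determinant is 458.

Expand along column 1 (it has 2 zeros):
  + (5) · M_31   where M_31 = det([-4 -2 -2; -3 4 3; -3 0 -4]) = 82
  − (4) · M_41   where M_41 = det([-4 -2 -2; -3 4 3; -4 1 1]) = -12
det = (+1)·(5)·(82) + (-1)·(4)·(-12) = 458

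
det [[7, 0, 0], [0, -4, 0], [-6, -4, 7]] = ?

The matrix is lower triangular, so the determinant is the product of the diagonal entries:
det = (7) · (-4) · (7) = -196

The determinant is -196.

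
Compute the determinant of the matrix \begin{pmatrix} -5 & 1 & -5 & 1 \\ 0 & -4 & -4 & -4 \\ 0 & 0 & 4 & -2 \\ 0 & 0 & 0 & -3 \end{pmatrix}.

-240

The matrix is upper triangular, so the determinant is the product of the diagonal entries:
det = (-5) · (-4) · (4) · (-3) = -240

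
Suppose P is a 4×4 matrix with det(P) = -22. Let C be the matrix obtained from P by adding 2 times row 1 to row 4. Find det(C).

det(C) = -22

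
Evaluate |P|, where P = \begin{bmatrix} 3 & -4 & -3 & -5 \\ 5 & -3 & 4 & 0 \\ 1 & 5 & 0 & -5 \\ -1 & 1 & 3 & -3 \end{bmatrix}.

Expand along row 2 (it has 1 zero):
  − (5) · M_21   where M_21 = det([-4 -3 -5; 5 0 -5; 1 3 -3]) = -165
  + (-3) · M_22   where M_22 = det([3 -3 -5; 1 0 -5; -1 3 -3]) = 6
  − (4) · M_23   where M_23 = det([3 -4 -5; 1 5 -5; -1 1 -3]) = -92
det = (-1)·(5)·(-165) + (+1)·(-3)·(6) + (-1)·(4)·(-92) = 1175

1175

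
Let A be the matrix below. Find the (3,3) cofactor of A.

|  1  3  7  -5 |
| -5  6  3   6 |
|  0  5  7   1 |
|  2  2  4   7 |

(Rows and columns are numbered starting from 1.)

Delete row 3 and column 3; the remaining 3×3 submatrix is [1 3 -5; -5 6 6; 2 2 7].
Its determinant is 281.
The cofactor carries sign (−1)^(3+3) = +1, so C_{3,3} = +(281) = 281.

281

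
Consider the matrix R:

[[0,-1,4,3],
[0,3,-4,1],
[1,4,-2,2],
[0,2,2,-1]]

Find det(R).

det(R) = 60

Expand along column 1 (it has 3 zeros):
  + (1) · M_31   where M_31 = det([-1 4 3; 3 -4 1; 2 2 -1]) = 60
det = (+1)·(1)·(60) = 60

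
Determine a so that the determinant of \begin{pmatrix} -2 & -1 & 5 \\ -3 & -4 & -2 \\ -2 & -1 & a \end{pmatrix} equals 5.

Expanding along the row containing a, det(M) is linear in a: det(M) = (5)·a + (-25).
Set (5)·a + (-25) = 5  ⇒  (5)·a = 30  ⇒  a = 6.

a = 6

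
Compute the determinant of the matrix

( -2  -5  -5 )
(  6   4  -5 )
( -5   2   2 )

Expand along row 1:
  + (-2) · |4 -5; 2 2| = (-2)·(8 − (-10)) = -36
  − (-5) · |6 -5; -5 2| = −(-5)·(12 − 25) = -65
  + (-5) · |6 4; -5 2| = (-5)·(12 − (-20)) = -160
Sum: (-36) + (-65) + (-160) = -261

-261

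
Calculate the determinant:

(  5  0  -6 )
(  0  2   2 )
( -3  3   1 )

Expand along column 1:
  + 5 · |2 2; 3 1| = 5·(2 − 6) = -20
  + (-3) · |0 -6; 2 2| = (-3)·(0 − (-12)) = -36
Sum: (-20) + (-36) = -56

-56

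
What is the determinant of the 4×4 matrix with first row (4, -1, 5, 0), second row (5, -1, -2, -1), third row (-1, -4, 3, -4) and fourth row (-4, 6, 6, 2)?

704

Expand along row 1 (it has 1 zero):
  + (4) · M_11   where M_11 = det([-1 -2 -1; -4 3 -4; 6 6 2]) = 44
  − (-1) · M_12   where M_12 = det([5 -2 -1; -1 3 -4; -4 6 2]) = 108
  + (5) · M_13   where M_13 = det([5 -1 -1; -1 -4 -4; -4 6 2]) = 84
det = (+1)·(4)·(44) + (-1)·(-1)·(108) + (+1)·(5)·(84) = 704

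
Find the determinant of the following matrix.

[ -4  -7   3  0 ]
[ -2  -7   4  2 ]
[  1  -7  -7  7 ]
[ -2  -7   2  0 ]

Expand along column 4 (it has 2 zeros):
  + (2) · M_24   where M_24 = det([-4 -7 3; 1 -7 -7; -2 -7 2]) = 105
  − (7) · M_34   where M_34 = det([-4 -7 3; -2 -7 4; -2 -7 2]) = -28
det = (+1)·(2)·(105) + (-1)·(7)·(-28) = 406

406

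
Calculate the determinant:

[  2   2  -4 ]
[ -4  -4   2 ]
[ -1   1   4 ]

Expand along column 1:
  + 2 · |-4 2; 1 4| = 2·(-16 − 2) = -36
  − (-4) · |2 -4; 1 4| = −(-4)·(8 − (-4)) = 48
  + (-1) · |2 -4; -4 2| = (-1)·(4 − 16) = 12
Sum: (-36) + (48) + (12) = 24

24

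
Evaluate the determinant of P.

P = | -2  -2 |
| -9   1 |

det(P) = (-2)·1 − (-2)·(-9) = -2 − 18 = -20

The determinant is -20.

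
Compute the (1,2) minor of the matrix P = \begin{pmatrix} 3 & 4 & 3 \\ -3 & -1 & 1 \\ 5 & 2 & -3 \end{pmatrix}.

The minor is 4.

Delete row 1 and column 2; the remaining 2×2 submatrix is [-3 1; 5 -3].
Its determinant is (-3)·(-3) − 1·5 = 4.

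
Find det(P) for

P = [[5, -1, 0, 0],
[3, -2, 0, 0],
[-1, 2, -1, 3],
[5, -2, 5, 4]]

P is block lower-triangular with a 2×2 block and a 2×2 block on the diagonal, so its determinant equals the product of the determinants of the diagonal blocks.
det of the 2×2 block = -7
det of the 2×2 block = -19
det = (-7)·(-19) = 133

det(P) = 133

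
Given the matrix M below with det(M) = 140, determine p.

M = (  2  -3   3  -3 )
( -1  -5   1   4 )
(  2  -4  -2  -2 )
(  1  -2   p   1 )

Expanding along the row containing p, det(M) is linear in p: det(M) = (8)·p + (148).
Set (8)·p + (148) = 140  ⇒  (8)·p = -8  ⇒  p = -1.

-1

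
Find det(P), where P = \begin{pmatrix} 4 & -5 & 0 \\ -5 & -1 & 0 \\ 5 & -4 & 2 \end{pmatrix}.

Expand along column 3:
  + 2 · |4 -5; -5 -1| = 2·(-4 − 25) = -58

-58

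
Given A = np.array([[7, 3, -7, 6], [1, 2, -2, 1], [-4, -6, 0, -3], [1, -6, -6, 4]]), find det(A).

Expand along row 3 (it has 1 zero):
  + (-4) · M_31   where M_31 = det([3 -7 6; 2 -2 1; -6 -6 4]) = -52
  − (-6) · M_32   where M_32 = det([7 -7 6; 1 -2 1; 1 -6 4]) = -17
  − (-3) · M_34   where M_34 = det([7 3 -7; 1 2 -2; 1 -6 -6]) = -100
det = (+1)·(-4)·(-52) + (-1)·(-6)·(-17) + (-1)·(-3)·(-100) = -194

-194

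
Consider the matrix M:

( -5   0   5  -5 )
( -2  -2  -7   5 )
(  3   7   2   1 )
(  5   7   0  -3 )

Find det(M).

1590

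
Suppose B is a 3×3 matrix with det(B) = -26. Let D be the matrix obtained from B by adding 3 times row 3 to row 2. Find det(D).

Adding a multiple of one row to another leaves the determinant unchanged.
det(D) = (1)·(-26) = -26

|D| = -26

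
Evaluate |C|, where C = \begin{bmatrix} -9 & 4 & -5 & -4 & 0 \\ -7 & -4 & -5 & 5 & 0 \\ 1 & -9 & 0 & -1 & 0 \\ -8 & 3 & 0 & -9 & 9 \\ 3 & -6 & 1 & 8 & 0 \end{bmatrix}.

-1008

Expand along column 5 (it has 4 zeros):
  − (9) · M_45   where M_45 = det([-9 4 -5 -4; -7 -4 -5 5; 1 -9 0 -1; 3 -6 1 8]) = 112
det = (-1)·(9)·(112) = -1008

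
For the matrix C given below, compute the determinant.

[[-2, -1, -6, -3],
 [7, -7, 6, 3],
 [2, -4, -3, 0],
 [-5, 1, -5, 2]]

The determinant is -333.

Expand along row 3 (it has 1 zero):
  + (2) · M_31   where M_31 = det([-1 -6 -3; -7 6 3; 1 -5 2]) = -216
  − (-4) · M_32   where M_32 = det([-2 -6 -3; 7 6 3; -5 -5 2]) = 135
  + (-3) · M_33   where M_33 = det([-2 -1 -3; 7 -7 3; -5 1 2]) = 147
det = (+1)·(2)·(-216) + (-1)·(-4)·(135) + (+1)·(-3)·(147) = -333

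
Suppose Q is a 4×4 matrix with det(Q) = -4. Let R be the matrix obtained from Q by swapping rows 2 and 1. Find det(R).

det(R) = 4

Swapping two rows multiplies the determinant by −1.
det(R) = (-1)·(-4) = 4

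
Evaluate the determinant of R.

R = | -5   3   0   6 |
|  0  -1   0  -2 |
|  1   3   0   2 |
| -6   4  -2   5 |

-40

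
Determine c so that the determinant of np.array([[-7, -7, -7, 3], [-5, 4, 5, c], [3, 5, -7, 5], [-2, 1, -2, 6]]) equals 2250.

Expanding along the row containing c, det(B) is linear in c: det(B) = (-210)·c + (3090).
Set (-210)·c + (3090) = 2250  ⇒  (-210)·c = -840  ⇒  c = 4.

4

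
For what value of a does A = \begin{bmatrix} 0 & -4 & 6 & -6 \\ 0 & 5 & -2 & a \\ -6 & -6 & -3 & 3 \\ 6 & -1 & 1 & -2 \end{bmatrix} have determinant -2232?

a = -5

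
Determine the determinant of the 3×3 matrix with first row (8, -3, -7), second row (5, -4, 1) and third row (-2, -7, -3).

Expand along column 1:
  + 8 · |-4 1; -7 -3| = 8·(12 − (-7)) = 152
  − 5 · |-3 -7; -7 -3| = −5·(9 − 49) = 200
  + (-2) · |-3 -7; -4 1| = (-2)·(-3 − 28) = 62
Sum: (152) + (200) + (62) = 414

414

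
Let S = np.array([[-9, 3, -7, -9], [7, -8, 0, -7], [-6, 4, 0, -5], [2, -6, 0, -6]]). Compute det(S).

1442

Expand along column 3 (it has 3 zeros):
  + (-7) · M_13   where M_13 = det([7 -8 -7; -6 4 -5; 2 -6 -6]) = -206
det = (+1)·(-7)·(-206) = 1442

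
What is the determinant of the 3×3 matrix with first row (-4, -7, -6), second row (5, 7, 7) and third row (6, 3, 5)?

Expand along row 1:
  + (-4) · |7 7; 3 5| = (-4)·(35 − 21) = -56
  − (-7) · |5 7; 6 5| = −(-7)·(25 − 42) = -119
  + (-6) · |5 7; 6 3| = (-6)·(15 − 42) = 162
Sum: (-56) + (-119) + (162) = -13

-13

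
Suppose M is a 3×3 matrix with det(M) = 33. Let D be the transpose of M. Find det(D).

|D| = 33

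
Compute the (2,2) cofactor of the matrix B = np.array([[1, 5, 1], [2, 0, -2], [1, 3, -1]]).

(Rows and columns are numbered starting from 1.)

Delete row 2 and column 2; the remaining 2×2 submatrix is [1 1; 1 -1].
Its determinant is 1·(-1) − 1·1 = -2.
The cofactor carries sign (−1)^(2+2) = +1, so C_{2,2} = +(-2) = -2.

-2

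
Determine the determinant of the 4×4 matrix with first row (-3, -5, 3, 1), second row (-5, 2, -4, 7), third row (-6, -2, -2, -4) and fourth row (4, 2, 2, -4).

-616

Expand along row 1:
  + (-3) · M_11   where M_11 = det([2 -4 7; -2 -2 -4; 2 2 -4]) = 96
  − (-5) · M_12   where M_12 = det([-5 -4 7; -6 -2 -4; 4 2 -4]) = 52
  + (3) · M_13   where M_13 = det([-5 2 7; -6 -2 -4; 4 2 -4]) = -188
  − (1) · M_14   where M_14 = det([-5 2 -4; -6 -2 -2; 4 2 2]) = 24
det = (+1)·(-3)·(96) + (-1)·(-5)·(52) + (+1)·(3)·(-188) + (-1)·(1)·(24) = -616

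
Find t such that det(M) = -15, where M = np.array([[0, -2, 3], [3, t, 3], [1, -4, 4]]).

Expanding along the column containing t, det(M) is linear in t: det(M) = (-3)·t + (-18).
Set (-3)·t + (-18) = -15  ⇒  (-3)·t = 3  ⇒  t = -1.

t = -1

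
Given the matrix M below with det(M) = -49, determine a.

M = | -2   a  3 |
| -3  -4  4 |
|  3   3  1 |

Expanding along the row containing a, det(M) is linear in a: det(M) = (15)·a + (41).
Set (15)·a + (41) = -49  ⇒  (15)·a = -90  ⇒  a = -6.

-6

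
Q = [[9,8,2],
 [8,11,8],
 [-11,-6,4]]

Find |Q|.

det(Q) = 14

Expand along column 1:
  + 9 · |11 8; -6 4| = 9·(44 − (-48)) = 828
  − 8 · |8 2; -6 4| = −8·(32 − (-12)) = -352
  + (-11) · |8 2; 11 8| = (-11)·(64 − 22) = -462
Sum: (828) + (-352) + (-462) = 14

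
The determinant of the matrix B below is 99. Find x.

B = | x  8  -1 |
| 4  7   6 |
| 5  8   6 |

-8

Expanding along the row containing x, det(B) is linear in x: det(B) = (-6)·x + (51).
Set (-6)·x + (51) = 99  ⇒  (-6)·x = 48  ⇒  x = -8.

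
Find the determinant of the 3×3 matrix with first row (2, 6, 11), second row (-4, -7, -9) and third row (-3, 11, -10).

Expand along row 1:
  + 2 · |-7 -9; 11 -10| = 2·(70 − (-99)) = 338
  − 6 · |-4 -9; -3 -10| = −6·(40 − 27) = -78
  + 11 · |-4 -7; -3 11| = 11·(-44 − 21) = -715
Sum: (338) + (-78) + (-715) = -455

-455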